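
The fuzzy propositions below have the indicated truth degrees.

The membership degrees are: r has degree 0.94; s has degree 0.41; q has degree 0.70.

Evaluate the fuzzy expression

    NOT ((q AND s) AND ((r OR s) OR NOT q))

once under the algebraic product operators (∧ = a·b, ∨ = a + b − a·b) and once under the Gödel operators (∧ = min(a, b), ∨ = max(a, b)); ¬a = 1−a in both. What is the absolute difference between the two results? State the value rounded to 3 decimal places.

0.130

Under algebraic product:
  q AND s = a·b on (0.7000, 0.4100) = 0.2870
  r OR s = a + b − a·b on (0.9400, 0.4100) = 0.9646
  NOT q = 1 − 0.7000 = 0.3000
  (r OR s) OR NOT q = a + b − a·b on (0.9646, 0.3000) = 0.9752
  (q AND s) AND ((r OR s) OR NOT q) = a·b on (0.2870, 0.9752) = 0.2799
  NOT ((q AND s) AND ((r OR s) OR NOT q)) = 1 − 0.2799 = 0.7201
  → value = 0.7201
Under Gödel:
  q AND s = min(a, b) on (0.70, 0.41) = 0.41
  r OR s = max(a, b) on (0.94, 0.41) = 0.94
  NOT q = 1 − 0.70 = 0.30
  (r OR s) OR NOT q = max(a, b) on (0.94, 0.30) = 0.94
  (q AND s) AND ((r OR s) OR NOT q) = min(a, b) on (0.41, 0.94) = 0.41
  NOT ((q AND s) AND ((r OR s) OR NOT q)) = 1 − 0.41 = 0.59
  → value = 0.5900
|0.7201 − 0.5900| = 0.130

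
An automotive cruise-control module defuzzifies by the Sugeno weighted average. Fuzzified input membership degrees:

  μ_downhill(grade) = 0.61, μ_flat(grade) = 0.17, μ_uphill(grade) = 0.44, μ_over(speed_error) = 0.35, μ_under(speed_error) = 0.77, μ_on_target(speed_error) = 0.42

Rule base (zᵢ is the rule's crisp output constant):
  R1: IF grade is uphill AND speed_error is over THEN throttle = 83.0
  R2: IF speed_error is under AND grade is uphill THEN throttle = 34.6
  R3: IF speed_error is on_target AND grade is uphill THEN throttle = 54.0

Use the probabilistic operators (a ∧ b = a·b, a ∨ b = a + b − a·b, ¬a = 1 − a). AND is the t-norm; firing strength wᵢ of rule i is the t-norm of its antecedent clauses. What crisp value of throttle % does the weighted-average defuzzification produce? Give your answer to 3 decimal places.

50.891

R1 (z=83.0): uphill=0.44, over=0.35; AND[a·b] → w = 0.1540
R2 (z=34.6): under=0.77, uphill=0.44; AND[a·b] → w = 0.3388
R3 (z=54.0): on_target=0.42, uphill=0.44; AND[a·b] → w = 0.1848
Weighted average = (0.1540·83.0 + 0.3388·34.6 + 0.1848·54.0) / (0.1540 + 0.3388 + 0.1848)
  = 34.4837 / 0.6776 = 50.891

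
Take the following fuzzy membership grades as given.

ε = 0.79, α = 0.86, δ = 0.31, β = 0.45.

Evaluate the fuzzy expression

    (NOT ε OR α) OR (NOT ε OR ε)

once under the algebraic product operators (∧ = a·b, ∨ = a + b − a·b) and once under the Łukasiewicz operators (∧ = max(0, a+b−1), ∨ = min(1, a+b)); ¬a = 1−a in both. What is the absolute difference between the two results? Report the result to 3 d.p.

Under algebraic product:
  NOT ε = 1 − 0.7900 = 0.2100
  NOT ε OR α = a + b − a·b on (0.2100, 0.8600) = 0.8894
  NOT ε = 1 − 0.7900 = 0.2100
  NOT ε OR ε = a + b − a·b on (0.2100, 0.7900) = 0.8341
  (NOT ε OR α) OR (NOT ε OR ε) = a + b − a·b on (0.8894, 0.8341) = 0.9817
  → value = 0.9817
Under Łukasiewicz:
  NOT ε = 1 − 0.79 = 0.21
  NOT ε OR α = min(1, a+b) on (0.21, 0.86) = 1.00
  NOT ε = 1 − 0.79 = 0.21
  NOT ε OR ε = min(1, a+b) on (0.21, 0.79) = 1.00
  (NOT ε OR α) OR (NOT ε OR ε) = min(1, a+b) on (1.00, 1.00) = 1.00
  → value = 1.0000
|0.9817 − 1.0000| = 0.018

0.018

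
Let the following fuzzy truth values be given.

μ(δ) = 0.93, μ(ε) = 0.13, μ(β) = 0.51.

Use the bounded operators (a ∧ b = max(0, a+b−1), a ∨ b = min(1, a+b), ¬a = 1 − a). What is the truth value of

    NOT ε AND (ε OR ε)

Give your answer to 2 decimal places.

0.13

NOT ε = 1 − 0.13 = 0.87
ε OR ε = min(1, a+b) on (0.13, 0.13) = 0.26
NOT ε AND (ε OR ε) = max(0, a+b−1) on (0.87, 0.26) = 0.13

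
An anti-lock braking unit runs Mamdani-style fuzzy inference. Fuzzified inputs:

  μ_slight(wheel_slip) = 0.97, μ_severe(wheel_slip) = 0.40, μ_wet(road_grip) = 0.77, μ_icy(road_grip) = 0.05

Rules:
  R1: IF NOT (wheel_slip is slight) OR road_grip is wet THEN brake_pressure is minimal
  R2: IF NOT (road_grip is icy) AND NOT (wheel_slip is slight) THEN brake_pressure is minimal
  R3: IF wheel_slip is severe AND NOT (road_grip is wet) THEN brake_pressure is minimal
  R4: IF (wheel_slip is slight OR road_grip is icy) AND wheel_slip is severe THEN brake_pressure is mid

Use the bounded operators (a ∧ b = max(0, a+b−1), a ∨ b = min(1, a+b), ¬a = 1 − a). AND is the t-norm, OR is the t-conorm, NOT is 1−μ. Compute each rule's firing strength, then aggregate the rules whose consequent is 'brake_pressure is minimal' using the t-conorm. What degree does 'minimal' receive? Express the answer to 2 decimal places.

R1: ¬slight=1−0.97=0.03, wet=0.77; OR[min(1, a+b)] → w = 0.80
R2: ¬icy=1−0.05=0.95, ¬slight=1−0.97=0.03; AND[max(0, a+b−1)] → w = 0.00
R3: severe=0.40, ¬wet=1−0.77=0.23; AND[max(0, a+b−1)] → w = 0.00
R4: (slight=0.97 OR icy=0.05) = 1.00; AND[max(0, a+b−1)] with severe=0.40 → w = 0.40
Rules with consequent 'minimal': {R1, R2, R3} → strengths 0.80, 0.00, 0.00
Aggregate via t-conorm [min(1, a+b)]: 0.80

0.80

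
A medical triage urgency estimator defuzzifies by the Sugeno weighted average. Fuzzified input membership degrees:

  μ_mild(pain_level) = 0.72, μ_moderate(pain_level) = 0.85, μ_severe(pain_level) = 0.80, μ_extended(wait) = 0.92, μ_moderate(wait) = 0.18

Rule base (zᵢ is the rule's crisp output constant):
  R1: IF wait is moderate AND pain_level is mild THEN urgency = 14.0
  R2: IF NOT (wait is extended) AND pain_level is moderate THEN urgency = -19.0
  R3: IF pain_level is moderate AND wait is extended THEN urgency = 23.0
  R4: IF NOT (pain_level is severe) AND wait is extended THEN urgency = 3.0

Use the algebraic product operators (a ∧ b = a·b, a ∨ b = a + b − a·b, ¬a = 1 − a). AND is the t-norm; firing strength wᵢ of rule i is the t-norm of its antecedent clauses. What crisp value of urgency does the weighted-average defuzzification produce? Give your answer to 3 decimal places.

16.381

R1 (z=14.0): moderate=0.18, mild=0.72; AND[a·b] → w = 0.1296
R2 (z=-19.0): ¬extended=1−0.92=0.08, moderate=0.85; AND[a·b] → w = 0.0680
R3 (z=23.0): moderate=0.85, extended=0.92; AND[a·b] → w = 0.7820
R4 (z=3.0): ¬severe=1−0.80=0.20, extended=0.92; AND[a·b] → w = 0.1840
Weighted average = (0.1296·14.0 + 0.0680·-19.0 + 0.7820·23.0 + 0.1840·3.0) / (0.1296 + 0.0680 + 0.7820 + 0.1840)
  = 19.0604 / 1.1636 = 16.381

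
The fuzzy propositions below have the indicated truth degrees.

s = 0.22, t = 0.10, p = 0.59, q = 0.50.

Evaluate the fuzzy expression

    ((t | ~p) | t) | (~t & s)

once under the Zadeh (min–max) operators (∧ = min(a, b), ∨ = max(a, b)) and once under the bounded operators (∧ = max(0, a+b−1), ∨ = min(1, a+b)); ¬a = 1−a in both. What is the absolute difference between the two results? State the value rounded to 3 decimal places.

Under Zadeh (min–max):
  ~p = 1 − 0.59 = 0.41
  t | ~p = max(a, b) on (0.10, 0.41) = 0.41
  (t | ~p) | t = max(a, b) on (0.41, 0.10) = 0.41
  ~t = 1 − 0.10 = 0.90
  ~t & s = min(a, b) on (0.90, 0.22) = 0.22
  ((t | ~p) | t) | (~t & s) = max(a, b) on (0.41, 0.22) = 0.41
  → value = 0.4100
Under bounded:
  ~p = 1 − 0.59 = 0.41
  t | ~p = min(1, a+b) on (0.10, 0.41) = 0.51
  (t | ~p) | t = min(1, a+b) on (0.51, 0.10) = 0.61
  ~t = 1 − 0.10 = 0.90
  ~t & s = max(0, a+b−1) on (0.90, 0.22) = 0.12
  ((t | ~p) | t) | (~t & s) = min(1, a+b) on (0.61, 0.12) = 0.73
  → value = 0.7300
|0.4100 − 0.7300| = 0.320

0.320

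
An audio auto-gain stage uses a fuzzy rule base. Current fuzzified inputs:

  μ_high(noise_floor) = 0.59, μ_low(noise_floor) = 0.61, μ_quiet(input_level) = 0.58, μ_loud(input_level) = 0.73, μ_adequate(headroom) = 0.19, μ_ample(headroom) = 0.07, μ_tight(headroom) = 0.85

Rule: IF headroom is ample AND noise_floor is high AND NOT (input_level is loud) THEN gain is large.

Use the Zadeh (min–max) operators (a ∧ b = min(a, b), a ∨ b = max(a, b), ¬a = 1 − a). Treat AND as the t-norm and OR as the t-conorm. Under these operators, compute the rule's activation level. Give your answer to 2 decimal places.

0.07

firing strength: ample=0.07, high=0.59, ¬loud=1−0.73=0.27; AND[min(a, b)] → w = 0.07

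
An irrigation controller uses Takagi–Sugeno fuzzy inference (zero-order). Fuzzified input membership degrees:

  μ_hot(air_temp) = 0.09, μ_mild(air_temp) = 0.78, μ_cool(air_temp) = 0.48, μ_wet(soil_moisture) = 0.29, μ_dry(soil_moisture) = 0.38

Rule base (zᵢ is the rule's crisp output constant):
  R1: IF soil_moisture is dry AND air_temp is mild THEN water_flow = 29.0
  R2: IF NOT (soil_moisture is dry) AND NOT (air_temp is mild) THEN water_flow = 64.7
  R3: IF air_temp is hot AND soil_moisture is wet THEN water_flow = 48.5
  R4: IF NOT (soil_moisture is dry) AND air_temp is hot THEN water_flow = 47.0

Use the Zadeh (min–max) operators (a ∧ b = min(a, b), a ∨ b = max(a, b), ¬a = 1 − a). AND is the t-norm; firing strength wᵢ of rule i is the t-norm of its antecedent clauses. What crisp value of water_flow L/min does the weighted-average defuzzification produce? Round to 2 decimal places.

R1 (z=29.0): dry=0.38, mild=0.78; AND[min(a, b)] → w = 0.38
R2 (z=64.7): ¬dry=1−0.38=0.62, ¬mild=1−0.78=0.22; AND[min(a, b)] → w = 0.22
R3 (z=48.5): hot=0.09, wet=0.29; AND[min(a, b)] → w = 0.09
R4 (z=47.0): ¬dry=1−0.38=0.62, hot=0.09; AND[min(a, b)] → w = 0.09
Weighted average = (0.38·29.0 + 0.22·64.7 + 0.09·48.5 + 0.09·47.0) / (0.38 + 0.22 + 0.09 + 0.09)
  = 33.8490 / 0.7800 = 43.40

43.40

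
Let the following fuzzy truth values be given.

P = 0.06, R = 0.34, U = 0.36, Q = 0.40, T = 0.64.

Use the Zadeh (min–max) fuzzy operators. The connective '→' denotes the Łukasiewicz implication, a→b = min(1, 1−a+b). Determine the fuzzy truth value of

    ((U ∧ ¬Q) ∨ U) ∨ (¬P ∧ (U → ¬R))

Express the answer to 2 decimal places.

¬Q = 1 − 0.40 = 0.60
U ∧ ¬Q = min(a, b) on (0.36, 0.60) = 0.36
(U ∧ ¬Q) ∨ U = max(a, b) on (0.36, 0.36) = 0.36
¬P = 1 − 0.06 = 0.94
¬R = 1 − 0.34 = 0.66
U → ¬R  [Łukasiewicz: min(1, 1−a+b)] with a=0.36, b=0.66 → 1.00
¬P ∧ (U → ¬R) = min(a, b) on (0.94, 1.00) = 0.94
((U ∧ ¬Q) ∨ U) ∨ (¬P ∧ (U → ¬R)) = max(a, b) on (0.36, 0.94) = 0.94

0.94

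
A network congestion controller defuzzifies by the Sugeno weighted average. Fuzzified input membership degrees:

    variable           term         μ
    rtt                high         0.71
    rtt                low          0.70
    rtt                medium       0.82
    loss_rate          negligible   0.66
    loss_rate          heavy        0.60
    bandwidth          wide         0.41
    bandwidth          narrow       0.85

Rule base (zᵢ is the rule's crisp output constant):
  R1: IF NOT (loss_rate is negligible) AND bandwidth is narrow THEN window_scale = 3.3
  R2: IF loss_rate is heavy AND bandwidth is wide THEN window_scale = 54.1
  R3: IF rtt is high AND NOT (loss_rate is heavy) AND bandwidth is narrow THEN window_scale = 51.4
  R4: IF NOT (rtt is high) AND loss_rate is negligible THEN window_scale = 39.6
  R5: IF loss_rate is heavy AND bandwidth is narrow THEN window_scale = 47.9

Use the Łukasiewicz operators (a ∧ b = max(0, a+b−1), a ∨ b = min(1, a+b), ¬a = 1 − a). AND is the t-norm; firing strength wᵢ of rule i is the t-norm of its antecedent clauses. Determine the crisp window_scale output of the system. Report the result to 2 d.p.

R1 (z=3.3): ¬negligible=1−0.66=0.34, narrow=0.85; AND[max(0, a+b−1)] → w = 0.19
R2 (z=54.1): heavy=0.60, wide=0.41; AND[max(0, a+b−1)] → w = 0.01
R3 (z=51.4): high=0.71, ¬heavy=1−0.60=0.40, narrow=0.85; AND[max(0, a+b−1)] → w = 0.00
R4 (z=39.6): ¬high=1−0.71=0.29, negligible=0.66; AND[max(0, a+b−1)] → w = 0.00
R5 (z=47.9): heavy=0.60, narrow=0.85; AND[max(0, a+b−1)] → w = 0.45
Weighted average = (0.19·3.3 + 0.01·54.1 + 0.00·51.4 + 0.00·39.6 + 0.45·47.9) / (0.19 + 0.01 + 0.00 + 0.00 + 0.45)
  = 22.7230 / 0.6500 = 34.96

34.96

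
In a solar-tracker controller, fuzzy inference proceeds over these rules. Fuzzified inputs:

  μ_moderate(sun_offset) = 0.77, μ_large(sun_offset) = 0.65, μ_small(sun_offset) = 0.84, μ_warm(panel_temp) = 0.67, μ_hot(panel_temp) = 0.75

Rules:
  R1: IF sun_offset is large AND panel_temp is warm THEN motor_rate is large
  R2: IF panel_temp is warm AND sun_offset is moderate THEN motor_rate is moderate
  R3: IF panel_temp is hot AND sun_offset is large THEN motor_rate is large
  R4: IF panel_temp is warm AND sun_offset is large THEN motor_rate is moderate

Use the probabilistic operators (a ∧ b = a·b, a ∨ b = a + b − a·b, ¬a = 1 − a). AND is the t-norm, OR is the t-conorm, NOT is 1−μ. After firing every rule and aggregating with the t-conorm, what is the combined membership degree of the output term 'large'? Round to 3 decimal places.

R1: large=0.65, warm=0.67; AND[a·b] → w = 0.4355
R2: warm=0.67, moderate=0.77; AND[a·b] → w = 0.5159
R3: hot=0.75, large=0.65; AND[a·b] → w = 0.4875
R4: warm=0.67, large=0.65; AND[a·b] → w = 0.4355
Rules with consequent 'large': {R1, R3} → strengths 0.4355, 0.4875
Aggregate via t-conorm [a + b − a·b]: 0.7107

0.711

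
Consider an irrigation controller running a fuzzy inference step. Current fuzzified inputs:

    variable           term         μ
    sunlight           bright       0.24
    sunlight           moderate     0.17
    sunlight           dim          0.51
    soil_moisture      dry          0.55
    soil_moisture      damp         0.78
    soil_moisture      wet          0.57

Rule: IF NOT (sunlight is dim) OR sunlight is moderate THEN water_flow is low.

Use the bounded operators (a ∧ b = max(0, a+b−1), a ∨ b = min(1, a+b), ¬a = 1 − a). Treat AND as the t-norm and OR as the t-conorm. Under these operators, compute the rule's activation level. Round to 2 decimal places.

0.66

firing strength: ¬dim=1−0.51=0.49, moderate=0.17; OR[min(1, a+b)] → w = 0.66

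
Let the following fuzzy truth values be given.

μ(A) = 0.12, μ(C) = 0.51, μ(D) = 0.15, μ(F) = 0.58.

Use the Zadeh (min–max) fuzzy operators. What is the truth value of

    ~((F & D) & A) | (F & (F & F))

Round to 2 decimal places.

F & D = min(a, b) on (0.58, 0.15) = 0.15
(F & D) & A = min(a, b) on (0.15, 0.12) = 0.12
~((F & D) & A) = 1 − 0.12 = 0.88
F & F = min(a, b) on (0.58, 0.58) = 0.58
F & (F & F) = min(a, b) on (0.58, 0.58) = 0.58
~((F & D) & A) | (F & (F & F)) = max(a, b) on (0.88, 0.58) = 0.88

0.88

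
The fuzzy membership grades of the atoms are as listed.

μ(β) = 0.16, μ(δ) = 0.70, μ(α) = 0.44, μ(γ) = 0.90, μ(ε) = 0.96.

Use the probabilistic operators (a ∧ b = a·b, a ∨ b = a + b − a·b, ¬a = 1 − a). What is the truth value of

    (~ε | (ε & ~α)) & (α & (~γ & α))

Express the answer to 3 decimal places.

0.011

~ε = 1 − 0.9600 = 0.0400
~α = 1 − 0.4400 = 0.5600
ε & ~α = a·b on (0.9600, 0.5600) = 0.5376
~ε | (ε & ~α) = a + b − a·b on (0.0400, 0.5376) = 0.5561
~γ = 1 − 0.9000 = 0.1000
~γ & α = a·b on (0.1000, 0.4400) = 0.0440
α & (~γ & α) = a·b on (0.4400, 0.0440) = 0.0194
(~ε | (ε & ~α)) & (α & (~γ & α)) = a·b on (0.5561, 0.0194) = 0.0108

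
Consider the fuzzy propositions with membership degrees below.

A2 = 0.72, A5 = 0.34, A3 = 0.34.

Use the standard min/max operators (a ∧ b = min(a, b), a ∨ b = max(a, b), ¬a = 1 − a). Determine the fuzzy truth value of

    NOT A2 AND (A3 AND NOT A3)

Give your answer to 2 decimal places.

0.28

NOT A2 = 1 − 0.72 = 0.28
NOT A3 = 1 − 0.34 = 0.66
A3 AND NOT A3 = min(a, b) on (0.34, 0.66) = 0.34
NOT A2 AND (A3 AND NOT A3) = min(a, b) on (0.28, 0.34) = 0.28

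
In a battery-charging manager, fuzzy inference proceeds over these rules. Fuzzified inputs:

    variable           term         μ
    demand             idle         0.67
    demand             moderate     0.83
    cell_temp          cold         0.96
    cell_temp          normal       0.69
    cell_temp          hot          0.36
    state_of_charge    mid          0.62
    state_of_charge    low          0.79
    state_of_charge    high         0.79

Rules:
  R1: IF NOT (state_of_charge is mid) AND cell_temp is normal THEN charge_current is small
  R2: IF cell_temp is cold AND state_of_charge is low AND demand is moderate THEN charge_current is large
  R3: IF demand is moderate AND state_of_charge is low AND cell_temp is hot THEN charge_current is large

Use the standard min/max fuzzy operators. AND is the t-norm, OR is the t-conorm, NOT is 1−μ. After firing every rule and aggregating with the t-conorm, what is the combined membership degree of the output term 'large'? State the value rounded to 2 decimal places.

R1: ¬mid=1−0.62=0.38, normal=0.69; AND[min(a, b)] → w = 0.38
R2: cold=0.96, low=0.79, moderate=0.83; AND[min(a, b)] → w = 0.79
R3: moderate=0.83, low=0.79, hot=0.36; AND[min(a, b)] → w = 0.36
Rules with consequent 'large': {R2, R3} → strengths 0.79, 0.36
Aggregate via t-conorm [max(a, b)]: 0.79

0.79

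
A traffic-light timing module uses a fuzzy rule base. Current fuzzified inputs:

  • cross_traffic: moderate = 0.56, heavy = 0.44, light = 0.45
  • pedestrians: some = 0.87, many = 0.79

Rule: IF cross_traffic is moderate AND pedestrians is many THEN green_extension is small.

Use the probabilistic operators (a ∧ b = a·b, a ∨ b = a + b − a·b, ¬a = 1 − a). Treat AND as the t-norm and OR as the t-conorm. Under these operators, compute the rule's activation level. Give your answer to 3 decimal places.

0.442

firing strength: moderate=0.56, many=0.79; AND[a·b] → w = 0.4424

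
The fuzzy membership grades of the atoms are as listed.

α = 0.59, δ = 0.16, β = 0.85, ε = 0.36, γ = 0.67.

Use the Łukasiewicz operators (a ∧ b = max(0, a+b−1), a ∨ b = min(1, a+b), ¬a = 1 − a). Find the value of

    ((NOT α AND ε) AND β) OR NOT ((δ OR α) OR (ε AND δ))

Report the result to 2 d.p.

0.25

NOT α = 1 − 0.59 = 0.41
NOT α AND ε = max(0, a+b−1) on (0.41, 0.36) = 0.00
(NOT α AND ε) AND β = max(0, a+b−1) on (0.00, 0.85) = 0.00
δ OR α = min(1, a+b) on (0.16, 0.59) = 0.75
ε AND δ = max(0, a+b−1) on (0.36, 0.16) = 0.00
(δ OR α) OR (ε AND δ) = min(1, a+b) on (0.75, 0.00) = 0.75
NOT ((δ OR α) OR (ε AND δ)) = 1 − 0.75 = 0.25
((NOT α AND ε) AND β) OR NOT ((δ OR α) OR (ε AND δ)) = min(1, a+b) on (0.00, 0.25) = 0.25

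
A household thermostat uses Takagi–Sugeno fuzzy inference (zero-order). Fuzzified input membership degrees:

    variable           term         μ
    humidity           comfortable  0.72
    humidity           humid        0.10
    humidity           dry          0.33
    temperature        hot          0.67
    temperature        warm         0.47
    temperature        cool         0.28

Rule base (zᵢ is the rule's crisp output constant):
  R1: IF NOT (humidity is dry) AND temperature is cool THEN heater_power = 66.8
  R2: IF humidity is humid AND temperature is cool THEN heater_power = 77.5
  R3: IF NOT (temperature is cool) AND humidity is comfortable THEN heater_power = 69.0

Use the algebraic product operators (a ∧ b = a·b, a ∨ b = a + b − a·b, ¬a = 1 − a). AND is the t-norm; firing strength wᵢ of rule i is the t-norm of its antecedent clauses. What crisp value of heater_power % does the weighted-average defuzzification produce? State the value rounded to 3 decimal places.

68.762

R1 (z=66.8): ¬dry=1−0.33=0.67, cool=0.28; AND[a·b] → w = 0.1876
R2 (z=77.5): humid=0.10, cool=0.28; AND[a·b] → w = 0.0280
R3 (z=69.0): ¬cool=1−0.28=0.72, comfortable=0.72; AND[a·b] → w = 0.5184
Weighted average = (0.1876·66.8 + 0.0280·77.5 + 0.5184·69.0) / (0.1876 + 0.0280 + 0.5184)
  = 50.4713 / 0.7340 = 68.762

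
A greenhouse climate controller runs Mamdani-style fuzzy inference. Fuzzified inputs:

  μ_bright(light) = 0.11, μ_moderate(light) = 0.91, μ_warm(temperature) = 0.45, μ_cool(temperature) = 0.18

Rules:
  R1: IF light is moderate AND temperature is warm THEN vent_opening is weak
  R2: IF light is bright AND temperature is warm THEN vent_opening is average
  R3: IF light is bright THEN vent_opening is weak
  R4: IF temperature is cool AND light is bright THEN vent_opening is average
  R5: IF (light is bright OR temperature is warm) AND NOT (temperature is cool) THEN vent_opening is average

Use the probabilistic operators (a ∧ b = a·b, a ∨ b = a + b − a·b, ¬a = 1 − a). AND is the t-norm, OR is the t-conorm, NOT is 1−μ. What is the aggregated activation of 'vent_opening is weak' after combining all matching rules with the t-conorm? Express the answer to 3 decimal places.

0.474

R1: moderate=0.91, warm=0.45; AND[a·b] → w = 0.4095
R2: bright=0.11, warm=0.45; AND[a·b] → w = 0.0495
R3: bright=0.11 → w = 0.1100
R4: cool=0.18, bright=0.11; AND[a·b] → w = 0.0198
R5: (bright=0.11 OR warm=0.45) = 0.5105; AND[a·b] with ¬cool=1−0.18=0.82 → w = 0.4186
Rules with consequent 'weak': {R1, R3} → strengths 0.4095, 0.1100
Aggregate via t-conorm [a + b − a·b]: 0.4745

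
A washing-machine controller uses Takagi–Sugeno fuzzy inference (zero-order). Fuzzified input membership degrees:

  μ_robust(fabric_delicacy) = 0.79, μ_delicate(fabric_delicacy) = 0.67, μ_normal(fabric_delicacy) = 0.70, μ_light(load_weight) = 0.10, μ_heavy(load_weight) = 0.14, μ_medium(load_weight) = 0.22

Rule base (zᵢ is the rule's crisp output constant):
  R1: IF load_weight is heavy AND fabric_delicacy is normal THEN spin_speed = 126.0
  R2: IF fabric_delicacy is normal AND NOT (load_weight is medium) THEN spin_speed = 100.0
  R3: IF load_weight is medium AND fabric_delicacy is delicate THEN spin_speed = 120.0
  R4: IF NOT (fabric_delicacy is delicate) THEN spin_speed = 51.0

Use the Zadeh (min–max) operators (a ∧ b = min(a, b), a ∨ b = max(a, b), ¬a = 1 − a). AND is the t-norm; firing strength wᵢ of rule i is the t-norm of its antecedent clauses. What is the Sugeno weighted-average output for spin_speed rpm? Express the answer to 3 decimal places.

R1 (z=126.0): heavy=0.14, normal=0.70; AND[min(a, b)] → w = 0.14
R2 (z=100.0): normal=0.70, ¬medium=1−0.22=0.78; AND[min(a, b)] → w = 0.70
R3 (z=120.0): medium=0.22, delicate=0.67; AND[min(a, b)] → w = 0.22
R4 (z=51.0): ¬delicate=1−0.67=0.33 → w = 0.33
Weighted average = (0.14·126.0 + 0.70·100.0 + 0.22·120.0 + 0.33·51.0) / (0.14 + 0.70 + 0.22 + 0.33)
  = 130.8700 / 1.3900 = 94.151

94.151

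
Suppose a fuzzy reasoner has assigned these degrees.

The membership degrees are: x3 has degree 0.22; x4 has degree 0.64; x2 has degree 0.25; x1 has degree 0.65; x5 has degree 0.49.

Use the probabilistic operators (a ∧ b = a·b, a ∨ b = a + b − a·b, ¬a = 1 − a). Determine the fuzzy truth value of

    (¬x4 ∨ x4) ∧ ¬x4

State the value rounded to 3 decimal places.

0.277

¬x4 = 1 − 0.6400 = 0.3600
¬x4 ∨ x4 = a + b − a·b on (0.3600, 0.6400) = 0.7696
¬x4 = 1 − 0.6400 = 0.3600
(¬x4 ∨ x4) ∧ ¬x4 = a·b on (0.7696, 0.3600) = 0.2771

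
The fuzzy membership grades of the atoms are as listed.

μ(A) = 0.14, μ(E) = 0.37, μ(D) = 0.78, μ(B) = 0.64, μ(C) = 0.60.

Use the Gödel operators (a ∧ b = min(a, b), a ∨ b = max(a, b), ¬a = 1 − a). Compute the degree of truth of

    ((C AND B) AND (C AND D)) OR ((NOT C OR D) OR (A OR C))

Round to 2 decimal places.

C AND B = min(a, b) on (0.60, 0.64) = 0.60
C AND D = min(a, b) on (0.60, 0.78) = 0.60
(C AND B) AND (C AND D) = min(a, b) on (0.60, 0.60) = 0.60
NOT C = 1 − 0.60 = 0.40
NOT C OR D = max(a, b) on (0.40, 0.78) = 0.78
A OR C = max(a, b) on (0.14, 0.60) = 0.60
(NOT C OR D) OR (A OR C) = max(a, b) on (0.78, 0.60) = 0.78
((C AND B) AND (C AND D)) OR ((NOT C OR D) OR (A OR C)) = max(a, b) on (0.60, 0.78) = 0.78

0.78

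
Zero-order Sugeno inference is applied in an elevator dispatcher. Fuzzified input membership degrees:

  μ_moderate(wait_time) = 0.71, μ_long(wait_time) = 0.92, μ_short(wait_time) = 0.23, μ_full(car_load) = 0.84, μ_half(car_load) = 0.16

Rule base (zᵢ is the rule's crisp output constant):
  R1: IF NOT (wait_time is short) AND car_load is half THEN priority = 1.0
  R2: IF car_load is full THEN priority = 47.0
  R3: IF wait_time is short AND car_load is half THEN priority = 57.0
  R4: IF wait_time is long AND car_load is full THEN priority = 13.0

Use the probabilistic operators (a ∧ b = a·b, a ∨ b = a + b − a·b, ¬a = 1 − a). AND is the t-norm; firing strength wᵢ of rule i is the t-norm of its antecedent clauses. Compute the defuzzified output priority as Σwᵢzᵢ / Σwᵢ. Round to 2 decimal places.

R1 (z=1.0): ¬short=1−0.23=0.77, half=0.16; AND[a·b] → w = 0.1232
R2 (z=47.0): full=0.84 → w = 0.8400
R3 (z=57.0): short=0.23, half=0.16; AND[a·b] → w = 0.0368
R4 (z=13.0): long=0.92, full=0.84; AND[a·b] → w = 0.7728
Weighted average = (0.1232·1.0 + 0.8400·47.0 + 0.0368·57.0 + 0.7728·13.0) / (0.1232 + 0.8400 + 0.0368 + 0.7728)
  = 51.7472 / 1.7728 = 29.19

29.19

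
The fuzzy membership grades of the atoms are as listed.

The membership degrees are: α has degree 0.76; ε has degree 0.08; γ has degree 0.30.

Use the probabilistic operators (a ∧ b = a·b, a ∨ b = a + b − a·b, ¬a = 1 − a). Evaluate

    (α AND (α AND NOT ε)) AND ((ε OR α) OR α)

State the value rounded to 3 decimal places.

NOT ε = 1 − 0.0800 = 0.9200
α AND NOT ε = a·b on (0.7600, 0.9200) = 0.6992
α AND (α AND NOT ε) = a·b on (0.7600, 0.6992) = 0.5314
ε OR α = a + b − a·b on (0.0800, 0.7600) = 0.7792
(ε OR α) OR α = a + b − a·b on (0.7792, 0.7600) = 0.9470
(α AND (α AND NOT ε)) AND ((ε OR α) OR α) = a·b on (0.5314, 0.9470) = 0.5032

0.503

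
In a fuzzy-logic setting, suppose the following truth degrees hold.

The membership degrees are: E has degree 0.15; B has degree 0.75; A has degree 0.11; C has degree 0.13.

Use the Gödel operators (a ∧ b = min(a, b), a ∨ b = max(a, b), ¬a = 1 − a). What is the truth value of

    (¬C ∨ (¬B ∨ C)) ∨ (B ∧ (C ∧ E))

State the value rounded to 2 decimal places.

¬C = 1 − 0.13 = 0.87
¬B = 1 − 0.75 = 0.25
¬B ∨ C = max(a, b) on (0.25, 0.13) = 0.25
¬C ∨ (¬B ∨ C) = max(a, b) on (0.87, 0.25) = 0.87
C ∧ E = min(a, b) on (0.13, 0.15) = 0.13
B ∧ (C ∧ E) = min(a, b) on (0.75, 0.13) = 0.13
(¬C ∨ (¬B ∨ C)) ∨ (B ∧ (C ∧ E)) = max(a, b) on (0.87, 0.13) = 0.87

0.87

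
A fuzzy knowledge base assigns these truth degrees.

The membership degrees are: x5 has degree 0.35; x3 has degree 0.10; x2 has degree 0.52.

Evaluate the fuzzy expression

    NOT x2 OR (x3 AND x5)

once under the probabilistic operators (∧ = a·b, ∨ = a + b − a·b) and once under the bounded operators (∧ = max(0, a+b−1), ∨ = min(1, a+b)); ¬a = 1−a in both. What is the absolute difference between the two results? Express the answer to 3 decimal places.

Under probabilistic:
  NOT x2 = 1 − 0.5200 = 0.4800
  x3 AND x5 = a·b on (0.1000, 0.3500) = 0.0350
  NOT x2 OR (x3 AND x5) = a + b − a·b on (0.4800, 0.0350) = 0.4982
  → value = 0.4982
Under bounded:
  NOT x2 = 1 − 0.52 = 0.48
  x3 AND x5 = max(0, a+b−1) on (0.10, 0.35) = 0.00
  NOT x2 OR (x3 AND x5) = min(1, a+b) on (0.48, 0.00) = 0.48
  → value = 0.4800
|0.4982 − 0.4800| = 0.018

0.018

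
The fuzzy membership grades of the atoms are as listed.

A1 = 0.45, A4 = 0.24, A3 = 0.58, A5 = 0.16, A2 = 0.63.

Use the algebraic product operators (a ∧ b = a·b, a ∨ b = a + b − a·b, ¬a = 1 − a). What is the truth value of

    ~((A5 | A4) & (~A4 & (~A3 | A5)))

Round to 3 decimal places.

0.859

A5 | A4 = a + b − a·b on (0.1600, 0.2400) = 0.3616
~A4 = 1 − 0.2400 = 0.7600
~A3 = 1 − 0.5800 = 0.4200
~A3 | A5 = a + b − a·b on (0.4200, 0.1600) = 0.5128
~A4 & (~A3 | A5) = a·b on (0.7600, 0.5128) = 0.3897
(A5 | A4) & (~A4 & (~A3 | A5)) = a·b on (0.3616, 0.3897) = 0.1409
~((A5 | A4) & (~A4 & (~A3 | A5))) = 1 − 0.1409 = 0.8591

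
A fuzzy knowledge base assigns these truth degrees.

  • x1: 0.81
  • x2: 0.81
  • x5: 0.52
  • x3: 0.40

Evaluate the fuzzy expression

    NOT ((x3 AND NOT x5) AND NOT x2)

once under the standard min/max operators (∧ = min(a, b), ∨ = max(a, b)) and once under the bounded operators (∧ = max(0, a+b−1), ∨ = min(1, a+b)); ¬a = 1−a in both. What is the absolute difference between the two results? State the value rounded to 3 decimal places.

0.190

Under standard min/max:
  NOT x5 = 1 − 0.52 = 0.48
  x3 AND NOT x5 = min(a, b) on (0.40, 0.48) = 0.40
  NOT x2 = 1 − 0.81 = 0.19
  (x3 AND NOT x5) AND NOT x2 = min(a, b) on (0.40, 0.19) = 0.19
  NOT ((x3 AND NOT x5) AND NOT x2) = 1 − 0.19 = 0.81
  → value = 0.8100
Under bounded:
  NOT x5 = 1 − 0.52 = 0.48
  x3 AND NOT x5 = max(0, a+b−1) on (0.40, 0.48) = 0.00
  NOT x2 = 1 − 0.81 = 0.19
  (x3 AND NOT x5) AND NOT x2 = max(0, a+b−1) on (0.00, 0.19) = 0.00
  NOT ((x3 AND NOT x5) AND NOT x2) = 1 − 0.00 = 1.00
  → value = 1.0000
|0.8100 − 1.0000| = 0.190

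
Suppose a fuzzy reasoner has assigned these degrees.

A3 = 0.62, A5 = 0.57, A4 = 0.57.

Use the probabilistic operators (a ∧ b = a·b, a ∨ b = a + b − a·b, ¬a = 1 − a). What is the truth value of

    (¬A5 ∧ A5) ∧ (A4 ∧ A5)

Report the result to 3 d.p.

¬A5 = 1 − 0.5700 = 0.4300
¬A5 ∧ A5 = a·b on (0.4300, 0.5700) = 0.2451
A4 ∧ A5 = a·b on (0.5700, 0.5700) = 0.3249
(¬A5 ∧ A5) ∧ (A4 ∧ A5) = a·b on (0.2451, 0.3249) = 0.0796

0.080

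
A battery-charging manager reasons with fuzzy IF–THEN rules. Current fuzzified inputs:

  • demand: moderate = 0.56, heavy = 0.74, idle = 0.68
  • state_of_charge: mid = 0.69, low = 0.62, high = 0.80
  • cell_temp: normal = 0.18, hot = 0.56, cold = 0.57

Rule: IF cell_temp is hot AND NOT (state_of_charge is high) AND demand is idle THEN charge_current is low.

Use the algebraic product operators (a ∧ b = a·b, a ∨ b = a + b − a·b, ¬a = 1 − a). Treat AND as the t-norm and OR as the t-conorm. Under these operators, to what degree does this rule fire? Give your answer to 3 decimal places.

firing strength: hot=0.56, ¬high=1−0.80=0.20, idle=0.68; AND[a·b] → w = 0.0762

0.076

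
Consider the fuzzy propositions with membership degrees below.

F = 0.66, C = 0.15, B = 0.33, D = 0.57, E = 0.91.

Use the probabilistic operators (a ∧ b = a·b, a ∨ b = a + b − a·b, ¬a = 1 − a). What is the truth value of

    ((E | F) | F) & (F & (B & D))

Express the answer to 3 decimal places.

E | F = a + b − a·b on (0.9100, 0.6600) = 0.9694
(E | F) | F = a + b − a·b on (0.9694, 0.6600) = 0.9896
B & D = a·b on (0.3300, 0.5700) = 0.1881
F & (B & D) = a·b on (0.6600, 0.1881) = 0.1241
((E | F) | F) & (F & (B & D)) = a·b on (0.9896, 0.1241) = 0.1229

0.123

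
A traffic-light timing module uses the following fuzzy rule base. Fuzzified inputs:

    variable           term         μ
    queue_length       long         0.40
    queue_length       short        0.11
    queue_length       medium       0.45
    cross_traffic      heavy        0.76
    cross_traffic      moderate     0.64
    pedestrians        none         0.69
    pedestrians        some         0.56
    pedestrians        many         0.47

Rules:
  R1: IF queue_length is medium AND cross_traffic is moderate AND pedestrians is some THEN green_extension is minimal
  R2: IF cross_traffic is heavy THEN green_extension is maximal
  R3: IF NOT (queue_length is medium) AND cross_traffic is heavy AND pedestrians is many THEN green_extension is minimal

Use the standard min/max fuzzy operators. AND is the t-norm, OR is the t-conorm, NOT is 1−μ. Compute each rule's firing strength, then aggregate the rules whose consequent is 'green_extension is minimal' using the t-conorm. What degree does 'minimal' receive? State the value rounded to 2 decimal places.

0.47

R1: medium=0.45, moderate=0.64, some=0.56; AND[min(a, b)] → w = 0.45
R2: heavy=0.76 → w = 0.76
R3: ¬medium=1−0.45=0.55, heavy=0.76, many=0.47; AND[min(a, b)] → w = 0.47
Rules with consequent 'minimal': {R1, R3} → strengths 0.45, 0.47
Aggregate via t-conorm [max(a, b)]: 0.47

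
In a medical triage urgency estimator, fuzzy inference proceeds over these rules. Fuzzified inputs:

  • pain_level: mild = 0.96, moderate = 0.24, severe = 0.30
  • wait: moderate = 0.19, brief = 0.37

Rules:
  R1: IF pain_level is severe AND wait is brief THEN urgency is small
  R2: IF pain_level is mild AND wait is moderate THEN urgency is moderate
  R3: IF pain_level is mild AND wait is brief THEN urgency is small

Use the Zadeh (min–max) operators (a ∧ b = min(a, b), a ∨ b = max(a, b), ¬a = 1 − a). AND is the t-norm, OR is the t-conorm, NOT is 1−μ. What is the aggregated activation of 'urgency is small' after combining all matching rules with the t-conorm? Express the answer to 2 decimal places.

R1: severe=0.30, brief=0.37; AND[min(a, b)] → w = 0.30
R2: mild=0.96, moderate=0.19; AND[min(a, b)] → w = 0.19
R3: mild=0.96, brief=0.37; AND[min(a, b)] → w = 0.37
Rules with consequent 'small': {R1, R3} → strengths 0.30, 0.37
Aggregate via t-conorm [max(a, b)]: 0.37

0.37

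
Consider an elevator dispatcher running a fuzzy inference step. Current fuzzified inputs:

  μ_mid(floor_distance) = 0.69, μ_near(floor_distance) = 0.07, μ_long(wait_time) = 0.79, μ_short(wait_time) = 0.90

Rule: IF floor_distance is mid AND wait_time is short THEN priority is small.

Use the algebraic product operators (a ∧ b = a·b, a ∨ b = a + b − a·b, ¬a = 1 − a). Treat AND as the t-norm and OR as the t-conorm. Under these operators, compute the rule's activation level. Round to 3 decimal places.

firing strength: mid=0.69, short=0.90; AND[a·b] → w = 0.6210

0.621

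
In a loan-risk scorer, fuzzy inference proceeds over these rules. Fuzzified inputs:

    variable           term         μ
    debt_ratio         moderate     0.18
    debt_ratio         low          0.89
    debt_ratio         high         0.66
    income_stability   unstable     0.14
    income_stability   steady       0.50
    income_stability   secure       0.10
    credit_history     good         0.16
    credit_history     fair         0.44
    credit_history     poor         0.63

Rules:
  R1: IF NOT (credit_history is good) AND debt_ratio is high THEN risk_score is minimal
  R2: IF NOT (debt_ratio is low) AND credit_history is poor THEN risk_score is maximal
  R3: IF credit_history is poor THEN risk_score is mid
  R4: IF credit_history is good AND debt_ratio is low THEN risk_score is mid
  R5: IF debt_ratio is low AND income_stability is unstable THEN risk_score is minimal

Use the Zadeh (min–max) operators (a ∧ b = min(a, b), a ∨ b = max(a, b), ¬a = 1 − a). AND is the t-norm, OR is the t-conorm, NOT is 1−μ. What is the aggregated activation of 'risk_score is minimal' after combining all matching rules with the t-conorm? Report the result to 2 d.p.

0.66

R1: ¬good=1−0.16=0.84, high=0.66; AND[min(a, b)] → w = 0.66
R2: ¬low=1−0.89=0.11, poor=0.63; AND[min(a, b)] → w = 0.11
R3: poor=0.63 → w = 0.63
R4: good=0.16, low=0.89; AND[min(a, b)] → w = 0.16
R5: low=0.89, unstable=0.14; AND[min(a, b)] → w = 0.14
Rules with consequent 'minimal': {R1, R5} → strengths 0.66, 0.14
Aggregate via t-conorm [max(a, b)]: 0.66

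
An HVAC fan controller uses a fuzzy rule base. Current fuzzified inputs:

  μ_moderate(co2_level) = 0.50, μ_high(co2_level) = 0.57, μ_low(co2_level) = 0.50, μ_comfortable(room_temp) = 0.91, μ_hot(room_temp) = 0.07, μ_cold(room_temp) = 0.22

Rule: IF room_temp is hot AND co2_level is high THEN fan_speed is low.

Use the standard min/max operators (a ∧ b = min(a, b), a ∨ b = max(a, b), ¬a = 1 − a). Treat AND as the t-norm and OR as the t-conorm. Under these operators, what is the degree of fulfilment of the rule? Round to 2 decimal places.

0.07

firing strength: hot=0.07, high=0.57; AND[min(a, b)] → w = 0.07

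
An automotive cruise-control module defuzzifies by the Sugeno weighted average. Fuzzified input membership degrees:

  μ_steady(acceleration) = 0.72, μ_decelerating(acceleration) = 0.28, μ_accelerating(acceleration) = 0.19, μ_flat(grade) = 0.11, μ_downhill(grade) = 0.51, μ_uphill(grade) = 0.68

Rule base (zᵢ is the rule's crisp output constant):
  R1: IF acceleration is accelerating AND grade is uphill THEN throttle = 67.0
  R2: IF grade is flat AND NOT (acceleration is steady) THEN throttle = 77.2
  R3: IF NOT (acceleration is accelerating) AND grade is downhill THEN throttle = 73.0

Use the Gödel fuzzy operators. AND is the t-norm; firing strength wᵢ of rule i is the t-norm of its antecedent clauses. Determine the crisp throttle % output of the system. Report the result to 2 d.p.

72.16

R1 (z=67.0): accelerating=0.19, uphill=0.68; AND[min(a, b)] → w = 0.19
R2 (z=77.2): flat=0.11, ¬steady=1−0.72=0.28; AND[min(a, b)] → w = 0.11
R3 (z=73.0): ¬accelerating=1−0.19=0.81, downhill=0.51; AND[min(a, b)] → w = 0.51
Weighted average = (0.19·67.0 + 0.11·77.2 + 0.51·73.0) / (0.19 + 0.11 + 0.51)
  = 58.4520 / 0.8100 = 72.16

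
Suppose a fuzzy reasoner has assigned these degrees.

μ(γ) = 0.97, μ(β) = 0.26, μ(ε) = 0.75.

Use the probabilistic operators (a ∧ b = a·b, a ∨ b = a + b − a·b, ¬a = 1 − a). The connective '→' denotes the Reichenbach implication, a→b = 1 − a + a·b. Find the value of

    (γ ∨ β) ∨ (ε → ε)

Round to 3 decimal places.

0.996

γ ∨ β = a + b − a·b on (0.9700, 0.2600) = 0.9778
ε → ε  [Reichenbach: 1 − a + a·b] with a=0.7500, b=0.7500 → 0.8125
(γ ∨ β) ∨ (ε → ε) = a + b − a·b on (0.9778, 0.8125) = 0.9958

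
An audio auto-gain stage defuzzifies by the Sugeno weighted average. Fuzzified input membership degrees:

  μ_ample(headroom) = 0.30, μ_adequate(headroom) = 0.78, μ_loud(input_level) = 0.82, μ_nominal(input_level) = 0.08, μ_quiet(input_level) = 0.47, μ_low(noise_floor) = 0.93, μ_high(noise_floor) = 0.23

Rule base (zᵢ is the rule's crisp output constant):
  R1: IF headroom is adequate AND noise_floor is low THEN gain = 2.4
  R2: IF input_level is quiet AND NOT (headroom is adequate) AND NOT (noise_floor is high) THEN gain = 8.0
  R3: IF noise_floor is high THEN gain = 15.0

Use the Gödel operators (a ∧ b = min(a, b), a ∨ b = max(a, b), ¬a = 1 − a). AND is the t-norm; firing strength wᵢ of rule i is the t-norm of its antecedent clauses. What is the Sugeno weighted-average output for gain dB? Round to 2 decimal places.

5.76

R1 (z=2.4): adequate=0.78, low=0.93; AND[min(a, b)] → w = 0.78
R2 (z=8.0): quiet=0.47, ¬adequate=1−0.78=0.22, ¬high=1−0.23=0.77; AND[min(a, b)] → w = 0.22
R3 (z=15.0): high=0.23 → w = 0.23
Weighted average = (0.78·2.4 + 0.22·8.0 + 0.23·15.0) / (0.78 + 0.22 + 0.23)
  = 7.0820 / 1.2300 = 5.76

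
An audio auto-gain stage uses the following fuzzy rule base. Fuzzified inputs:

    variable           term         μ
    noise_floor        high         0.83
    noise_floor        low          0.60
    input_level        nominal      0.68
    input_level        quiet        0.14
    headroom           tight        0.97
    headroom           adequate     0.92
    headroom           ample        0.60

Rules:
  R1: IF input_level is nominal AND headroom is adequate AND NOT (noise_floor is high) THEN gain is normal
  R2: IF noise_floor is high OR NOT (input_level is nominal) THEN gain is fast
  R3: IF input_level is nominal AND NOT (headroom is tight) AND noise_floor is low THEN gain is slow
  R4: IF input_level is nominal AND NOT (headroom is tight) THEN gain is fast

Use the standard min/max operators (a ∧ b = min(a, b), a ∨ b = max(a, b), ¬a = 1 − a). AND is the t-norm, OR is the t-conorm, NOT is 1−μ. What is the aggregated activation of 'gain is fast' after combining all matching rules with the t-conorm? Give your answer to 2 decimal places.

0.83

R1: nominal=0.68, adequate=0.92, ¬high=1−0.83=0.17; AND[min(a, b)] → w = 0.17
R2: high=0.83, ¬nominal=1−0.68=0.32; OR[max(a, b)] → w = 0.83
R3: nominal=0.68, ¬tight=1−0.97=0.03, low=0.60; AND[min(a, b)] → w = 0.03
R4: nominal=0.68, ¬tight=1−0.97=0.03; AND[min(a, b)] → w = 0.03
Rules with consequent 'fast': {R2, R4} → strengths 0.83, 0.03
Aggregate via t-conorm [max(a, b)]: 0.83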